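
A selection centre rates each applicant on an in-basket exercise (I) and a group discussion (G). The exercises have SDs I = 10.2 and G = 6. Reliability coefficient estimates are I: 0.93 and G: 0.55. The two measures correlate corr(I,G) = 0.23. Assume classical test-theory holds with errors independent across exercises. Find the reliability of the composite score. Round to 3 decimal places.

Var(I+G) = 10.2² + 6² + 2·[10.2·6·0.23] = 140.04 + 28.152 = 168.192.
Under uncorrelated errors the observed covariances equal the true-score covariances, so only the own-variance terms attenuate.
True-score variance = [10.2²·0.93 + 6²·0.55] + 28.152 = 116.557 + 28.152 = 144.709.
Reliability = 144.709 / 168.192 = 0.860.

0.860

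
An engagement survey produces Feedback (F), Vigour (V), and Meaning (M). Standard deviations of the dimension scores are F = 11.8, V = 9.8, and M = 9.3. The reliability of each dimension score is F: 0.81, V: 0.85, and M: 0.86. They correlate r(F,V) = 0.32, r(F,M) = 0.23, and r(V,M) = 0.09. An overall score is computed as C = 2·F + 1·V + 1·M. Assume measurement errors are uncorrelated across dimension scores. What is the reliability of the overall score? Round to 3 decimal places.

0.868

Var(C) = 2²·11.8² + 9.8² + 9.3² + 2·[2·11.8·9.8·0.32 + 2·11.8·9.3·0.23 + 9.8·9.3·0.09] = 739.49 + 265.385 = 1004.88.
Under uncorrelated errors the observed covariances equal the true-score covariances, so only the own-variance terms attenuate.
True-score variance = [2²·11.8²·0.81 + 9.8²·0.85 + 9.3²·0.86] + 265.385 = 607.153 + 265.385 = 872.538.
Reliability = 872.538 / 1004.88 = 0.868.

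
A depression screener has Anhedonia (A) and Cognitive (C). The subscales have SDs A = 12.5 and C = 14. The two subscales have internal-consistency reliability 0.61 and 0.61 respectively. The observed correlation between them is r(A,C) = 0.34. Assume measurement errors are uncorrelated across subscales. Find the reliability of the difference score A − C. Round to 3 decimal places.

0.411

Var(A−C) = 12.5² + 14² − 2·12.5·14·0.34 = 352.25 − 119 = 233.25.
With uncorrelated errors the cross-covariances are all true-score covariance, so they carry over unchanged; only the diagonal terms shrink to ρᵢσᵢ².
True-score variance = [12.5²·0.61 + 14²·0.61] − 119 = 214.873 − 119 = 95.8725.
Reliability = 95.8725 / 233.25 = 0.411.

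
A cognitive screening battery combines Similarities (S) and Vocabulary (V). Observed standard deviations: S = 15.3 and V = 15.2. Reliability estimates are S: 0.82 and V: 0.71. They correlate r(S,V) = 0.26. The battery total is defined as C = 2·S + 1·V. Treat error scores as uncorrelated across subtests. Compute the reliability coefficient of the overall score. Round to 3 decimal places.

0.833

Var(C) = 2²·15.3² + 15.2² + 2·[2·15.3·15.2·0.26] = 1167.4 + 241.862 = 1409.26.
Because errors are independent across components, Cov(Tᵢ,Tⱼ) = Cov(Xᵢ,Xⱼ); the off-diagonal part of the true-score variance is the same as above.
True-score variance = [2²·15.3²·0.82 + 15.2²·0.71] + 241.862 = 931.854 + 241.862 = 1173.72.
Reliability = 1173.72 / 1409.26 = 0.833.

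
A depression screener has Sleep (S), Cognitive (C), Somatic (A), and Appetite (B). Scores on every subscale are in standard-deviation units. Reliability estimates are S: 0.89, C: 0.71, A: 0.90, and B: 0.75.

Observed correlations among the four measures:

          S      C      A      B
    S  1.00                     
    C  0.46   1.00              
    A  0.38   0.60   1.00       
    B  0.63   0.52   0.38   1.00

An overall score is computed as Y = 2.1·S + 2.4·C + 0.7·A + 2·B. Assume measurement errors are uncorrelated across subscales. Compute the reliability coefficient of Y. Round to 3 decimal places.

Var(Y) = 2.1² + 2.4² + 0.7² + 2² + 2·[5.04·0.46 + 1.47·0.38 + 4.2·0.63 + 1.68·0.60 + 4.8·0.52 + 1.4·0.38] = 14.66 + 19.118 = 33.778.
With uncorrelated errors the cross-covariances are all true-score covariance, so they carry over unchanged; only the diagonal terms shrink to ρᵢσᵢ².
True-score variance = [2.1²·0.89 + 2.4²·0.71 + 0.7²·0.90 + 2²·0.75] + 19.118 = 11.4555 + 19.118 = 30.5735.
Reliability = 30.5735 / 33.778 = 0.905.

0.905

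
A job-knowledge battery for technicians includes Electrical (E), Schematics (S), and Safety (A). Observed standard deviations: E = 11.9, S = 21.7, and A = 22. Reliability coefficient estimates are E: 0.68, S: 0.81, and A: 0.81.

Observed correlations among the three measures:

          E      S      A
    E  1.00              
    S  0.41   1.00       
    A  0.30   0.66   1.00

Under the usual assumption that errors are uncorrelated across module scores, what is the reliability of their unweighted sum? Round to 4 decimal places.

Var(E+S+A) = 11.9² + 21.7² + 22² + 2·[11.9·21.7·0.41 + 11.9·22·0.30 + 21.7·22·0.66] = 1096.5 + 998.997 = 2095.5.
Under uncorrelated errors the observed covariances equal the true-score covariances, so only the own-variance terms attenuate.
True-score variance = [11.9²·0.68 + 21.7²·0.81 + 22²·0.81] + 998.997 = 869.756 + 998.997 = 1868.75.
Reliability = 1868.75 / 2095.5 = 0.8918.

0.8918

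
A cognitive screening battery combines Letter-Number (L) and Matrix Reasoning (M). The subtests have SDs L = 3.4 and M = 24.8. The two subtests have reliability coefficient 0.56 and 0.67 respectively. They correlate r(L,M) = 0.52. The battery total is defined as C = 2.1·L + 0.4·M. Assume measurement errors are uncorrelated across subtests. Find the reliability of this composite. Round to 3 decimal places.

Var(C) = 2.1²·3.4² + 0.4²·24.8² + 2·[0.84·3.4·24.8·0.52] = 149.386 + 73.662 = 223.048.
With uncorrelated errors the cross-covariances are all true-score covariance, so they carry over unchanged; only the diagonal terms shrink to ρᵢσᵢ².
True-score variance = [2.1²·3.4²·0.56 + 0.4²·24.8²·0.67] + 73.662 = 94.4809 + 73.662 = 168.143.
Reliability = 168.143 / 223.048 = 0.754.

0.754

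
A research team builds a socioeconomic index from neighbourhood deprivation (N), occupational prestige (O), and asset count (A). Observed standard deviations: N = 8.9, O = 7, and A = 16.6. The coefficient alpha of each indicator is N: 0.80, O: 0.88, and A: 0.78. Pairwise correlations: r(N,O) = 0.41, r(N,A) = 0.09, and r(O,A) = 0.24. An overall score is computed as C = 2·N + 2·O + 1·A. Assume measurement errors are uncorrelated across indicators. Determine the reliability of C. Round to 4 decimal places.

Var(C) = 2²·8.9² + 2²·7² + 16.6² + 2·[4·8.9·7·0.41 + 2·8.9·16.6·0.09 + 2·7·16.6·0.24] = 788.4 + 369.082 = 1157.48.
Under uncorrelated errors the observed covariances equal the true-score covariances, so only the own-variance terms attenuate.
True-score variance = [2²·8.9²·0.80 + 2²·7²·0.88 + 16.6²·0.78] + 369.082 = 640.889 + 369.082 = 1009.97.
Reliability = 1009.97 / 1157.48 = 0.8726.

0.8726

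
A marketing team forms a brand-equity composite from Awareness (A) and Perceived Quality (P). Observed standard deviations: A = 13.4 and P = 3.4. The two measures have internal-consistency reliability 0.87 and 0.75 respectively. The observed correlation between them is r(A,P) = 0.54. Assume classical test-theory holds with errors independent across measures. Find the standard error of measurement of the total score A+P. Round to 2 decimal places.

5.12

Var(total) = 191.12 + 49.2048 = 240.325.
True-score variance = 164.887 + 49.2048 = 214.092, so reliability = 0.8908.
Error variance = 240.325 − 214.092 = 26.2328; SEM = √26.2328 = 5.12.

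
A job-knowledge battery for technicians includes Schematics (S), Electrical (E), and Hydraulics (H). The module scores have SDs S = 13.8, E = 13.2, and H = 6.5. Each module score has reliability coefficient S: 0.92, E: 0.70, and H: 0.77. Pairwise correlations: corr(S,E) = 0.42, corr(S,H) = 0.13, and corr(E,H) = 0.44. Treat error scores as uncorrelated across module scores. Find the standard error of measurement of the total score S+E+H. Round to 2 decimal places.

8.79

Var(total) = 406.93 + 251.84 = 658.77.
True-score variance = 329.705 + 251.84 = 581.546, so reliability = 0.8828.
Error variance = 658.77 − 581.546 = 77.2247; SEM = √77.2247 = 8.79.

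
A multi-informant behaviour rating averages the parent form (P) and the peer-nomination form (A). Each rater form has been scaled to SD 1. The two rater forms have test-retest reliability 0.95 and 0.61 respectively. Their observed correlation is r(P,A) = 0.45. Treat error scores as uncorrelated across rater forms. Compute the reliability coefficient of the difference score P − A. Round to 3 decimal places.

Var(P−A) = 1 + 1 − 2·0.45 = 2 − 0.9 = 1.1.
With uncorrelated errors the cross-covariances are all true-score covariance, so they carry over unchanged; only the diagonal terms shrink to ρᵢσᵢ².
True-score variance = [0.95 + 0.61] − 0.9 = 1.56 − 0.9 = 0.66.
Reliability = 0.66 / 1.1 = 0.600.

0.600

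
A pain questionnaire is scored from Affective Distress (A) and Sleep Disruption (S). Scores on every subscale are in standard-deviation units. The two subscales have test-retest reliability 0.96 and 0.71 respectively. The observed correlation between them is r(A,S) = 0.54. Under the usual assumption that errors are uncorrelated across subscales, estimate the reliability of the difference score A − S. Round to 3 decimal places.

Var(A−S) = 1 + 1 − 2·0.54 = 2 − 1.08 = 0.92.
With uncorrelated errors the cross-covariances are all true-score covariance, so they carry over unchanged; only the diagonal terms shrink to ρᵢσᵢ².
True-score variance = [0.96 + 0.71] − 1.08 = 1.67 − 1.08 = 0.59.
Reliability = 0.59 / 0.92 = 0.641.

0.641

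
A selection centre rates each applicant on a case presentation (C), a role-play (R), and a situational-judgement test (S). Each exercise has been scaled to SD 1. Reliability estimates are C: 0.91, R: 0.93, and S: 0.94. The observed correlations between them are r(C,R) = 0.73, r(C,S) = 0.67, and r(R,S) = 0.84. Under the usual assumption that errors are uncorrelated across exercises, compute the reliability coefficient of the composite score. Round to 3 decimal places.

Var(C+R+S) = 3 + 2·[0.73 + 0.67 + 0.84] = 3 + 4.48 = 7.48.
Because errors are independent across components, Cov(Tᵢ,Tⱼ) = Cov(Xᵢ,Xⱼ); the off-diagonal part of the true-score variance is the same as above.
True-score variance = [0.91 + 0.93 + 0.94] + 4.48 = 2.78 + 4.48 = 7.26.
Reliability = 7.26 / 7.48 = 0.971.

0.971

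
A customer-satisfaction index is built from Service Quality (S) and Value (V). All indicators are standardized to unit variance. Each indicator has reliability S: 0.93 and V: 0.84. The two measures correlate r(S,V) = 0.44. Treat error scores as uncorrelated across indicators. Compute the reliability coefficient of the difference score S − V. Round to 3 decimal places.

Var(S−V) = 1 + 1 − 2·0.44 = 2 − 0.88 = 1.12.
Under uncorrelated errors the observed covariances equal the true-score covariances, so only the own-variance terms attenuate.
True-score variance = [0.93 + 0.84] − 0.88 = 1.77 − 0.88 = 0.89.
Reliability = 0.89 / 1.12 = 0.795.

0.795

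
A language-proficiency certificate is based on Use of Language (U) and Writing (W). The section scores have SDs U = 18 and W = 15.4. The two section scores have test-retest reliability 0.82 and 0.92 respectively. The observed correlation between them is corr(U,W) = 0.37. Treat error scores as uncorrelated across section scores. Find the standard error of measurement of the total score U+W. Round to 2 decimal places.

8.79

Var(total) = 561.16 + 205.128 = 766.288.
True-score variance = 483.867 + 205.128 = 688.995, so reliability = 0.8991.
Error variance = 766.288 − 688.995 = 77.2928; SEM = √77.2928 = 8.79.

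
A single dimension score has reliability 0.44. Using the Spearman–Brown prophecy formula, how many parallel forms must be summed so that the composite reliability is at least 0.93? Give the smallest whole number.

k ≥ ρ*(1−ρ₁)/(ρ₁(1−ρ*)) = 0.93·0.56 / (0.44·0.07) = 16.909.
Smallest integer k = 17.

17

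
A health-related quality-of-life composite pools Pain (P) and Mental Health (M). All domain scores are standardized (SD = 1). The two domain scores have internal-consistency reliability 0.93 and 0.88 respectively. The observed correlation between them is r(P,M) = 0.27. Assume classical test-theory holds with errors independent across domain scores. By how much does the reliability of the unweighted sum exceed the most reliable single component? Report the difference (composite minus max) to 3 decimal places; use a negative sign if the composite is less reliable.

Var(sum) = 2 + 0.54 = 2.54; true-score variance = 1.81 + 0.54 = 2.35; composite reliability = 0.9252.
Max component reliability = 0.9300.
Difference = 0.9252 − 0.9300 = -0.005.

-0.005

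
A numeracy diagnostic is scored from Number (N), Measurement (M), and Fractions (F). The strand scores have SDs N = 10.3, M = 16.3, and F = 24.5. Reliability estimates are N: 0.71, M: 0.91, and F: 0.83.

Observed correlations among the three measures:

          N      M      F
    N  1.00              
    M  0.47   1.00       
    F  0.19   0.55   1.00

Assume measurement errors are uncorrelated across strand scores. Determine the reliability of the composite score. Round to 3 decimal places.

0.906

Var(N+M+F) = 10.3² + 16.3² + 24.5² + 2·[10.3·16.3·0.47 + 10.3·24.5·0.19 + 16.3·24.5·0.55] = 972.03 + 692.995 = 1665.02.
Because errors are independent across components, Cov(Tᵢ,Tⱼ) = Cov(Xᵢ,Xⱼ); the off-diagonal part of the true-score variance is the same as above.
True-score variance = [10.3²·0.71 + 16.3²·0.91 + 24.5²·0.83] + 692.995 = 815.309 + 692.995 = 1508.3.
Reliability = 1508.3 / 1665.02 = 0.906.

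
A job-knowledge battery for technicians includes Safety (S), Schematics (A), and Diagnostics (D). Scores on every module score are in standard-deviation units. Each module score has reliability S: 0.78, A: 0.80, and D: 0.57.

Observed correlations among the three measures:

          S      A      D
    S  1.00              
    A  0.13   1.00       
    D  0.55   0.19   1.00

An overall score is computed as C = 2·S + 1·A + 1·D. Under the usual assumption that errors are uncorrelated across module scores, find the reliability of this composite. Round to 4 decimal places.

Var(C) = 2² + 1 + 1 + 2·[2·0.13 + 2·0.55 + 0.19] = 6 + 3.1 = 9.1.
Because errors are independent across components, Cov(Tᵢ,Tⱼ) = Cov(Xᵢ,Xⱼ); the off-diagonal part of the true-score variance is the same as above.
True-score variance = [2²·0.78 + 0.80 + 0.57] + 3.1 = 4.49 + 3.1 = 7.59.
Reliability = 7.59 / 9.1 = 0.8341.

0.8341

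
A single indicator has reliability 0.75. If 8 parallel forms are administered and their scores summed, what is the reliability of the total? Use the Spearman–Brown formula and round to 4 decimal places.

ρ_k = kρ / (1 + (k−1)ρ) = 8·0.75 / (1 + 7·0.75) = 6.000 / 6.250 = 0.9600.

0.9600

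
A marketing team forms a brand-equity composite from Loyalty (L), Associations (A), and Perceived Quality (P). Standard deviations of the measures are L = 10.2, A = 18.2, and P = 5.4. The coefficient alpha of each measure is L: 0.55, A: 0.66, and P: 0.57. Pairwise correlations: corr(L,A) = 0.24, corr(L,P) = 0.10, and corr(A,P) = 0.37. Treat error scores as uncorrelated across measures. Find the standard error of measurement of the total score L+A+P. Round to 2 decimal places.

13.11

Var(total) = 464.44 + 172.85 = 637.29.
True-score variance = 292.462 + 172.85 = 465.312, so reliability = 0.7301.
Error variance = 637.29 − 465.312 = 171.978; SEM = √171.978 = 13.11.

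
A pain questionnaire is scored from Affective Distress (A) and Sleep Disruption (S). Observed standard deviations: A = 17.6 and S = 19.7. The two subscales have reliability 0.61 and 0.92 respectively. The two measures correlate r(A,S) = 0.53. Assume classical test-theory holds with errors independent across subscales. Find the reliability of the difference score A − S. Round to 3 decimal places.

0.540

Var(A−S) = 17.6² + 19.7² − 2·17.6·19.7·0.53 = 697.85 − 367.523 = 330.327.
Under uncorrelated errors the observed covariances equal the true-score covariances, so only the own-variance terms attenuate.
True-score variance = [17.6²·0.61 + 19.7²·0.92] − 367.523 = 545.996 − 367.523 = 178.473.
Reliability = 178.473 / 330.327 = 0.540.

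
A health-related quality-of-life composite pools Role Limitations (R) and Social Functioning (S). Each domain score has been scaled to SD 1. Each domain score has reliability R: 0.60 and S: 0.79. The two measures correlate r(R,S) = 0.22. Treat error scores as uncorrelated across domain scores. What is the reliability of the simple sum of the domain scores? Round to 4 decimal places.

Var(R+S) = 2 + 2·[0.22] = 2 + 0.44 = 2.44.
Because errors are independent across components, Cov(Tᵢ,Tⱼ) = Cov(Xᵢ,Xⱼ); the off-diagonal part of the true-score variance is the same as above.
True-score variance = [0.60 + 0.79] + 0.44 = 1.39 + 0.44 = 1.83.
Reliability = 1.83 / 2.44 = 0.7500.

0.7500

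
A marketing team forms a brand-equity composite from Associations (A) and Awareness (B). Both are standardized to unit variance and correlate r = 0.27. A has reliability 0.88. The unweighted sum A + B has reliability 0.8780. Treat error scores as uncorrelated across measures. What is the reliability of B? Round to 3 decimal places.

Var(A+B) = 2 + 2·0.27 = 2.540.
True-score variance = ρ_A + ρ_B + 2·0.27, so 0.8780 = (0.88 + ρ_B + 0.54) / 2.540.
ρ_B = 0.8780·2.540 − 0.88 − 0.54 = 0.810.

0.810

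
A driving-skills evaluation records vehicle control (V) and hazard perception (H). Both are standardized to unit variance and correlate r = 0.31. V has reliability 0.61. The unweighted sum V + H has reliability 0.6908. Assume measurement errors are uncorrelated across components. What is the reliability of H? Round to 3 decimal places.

Var(V+H) = 2 + 2·0.31 = 2.620.
True-score variance = ρ_V + ρ_H + 2·0.31, so 0.6908 = (0.61 + ρ_H + 0.62) / 2.620.
ρ_H = 0.6908·2.620 − 0.61 − 0.62 = 0.580.

0.580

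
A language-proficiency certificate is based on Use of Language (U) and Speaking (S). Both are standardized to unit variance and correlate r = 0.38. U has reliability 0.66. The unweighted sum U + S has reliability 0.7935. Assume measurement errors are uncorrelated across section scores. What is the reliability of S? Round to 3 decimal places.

0.770

Var(U+S) = 2 + 2·0.38 = 2.760.
True-score variance = ρ_U + ρ_S + 2·0.38, so 0.7935 = (0.66 + ρ_S + 0.76) / 2.760.
ρ_S = 0.7935·2.760 − 0.66 − 0.76 = 0.770.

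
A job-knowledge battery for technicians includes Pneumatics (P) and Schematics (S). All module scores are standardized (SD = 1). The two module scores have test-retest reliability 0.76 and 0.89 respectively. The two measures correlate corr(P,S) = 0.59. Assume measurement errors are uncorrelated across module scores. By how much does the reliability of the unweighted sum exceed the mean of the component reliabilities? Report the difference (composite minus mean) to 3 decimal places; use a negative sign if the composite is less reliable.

0.065

Var(sum) = 2 + 1.18 = 3.18; true-score variance = 1.65 + 1.18 = 2.83; composite reliability = 0.8899.
Mean component reliability = 0.8250.
Difference = 0.8899 − 0.8250 = 0.065.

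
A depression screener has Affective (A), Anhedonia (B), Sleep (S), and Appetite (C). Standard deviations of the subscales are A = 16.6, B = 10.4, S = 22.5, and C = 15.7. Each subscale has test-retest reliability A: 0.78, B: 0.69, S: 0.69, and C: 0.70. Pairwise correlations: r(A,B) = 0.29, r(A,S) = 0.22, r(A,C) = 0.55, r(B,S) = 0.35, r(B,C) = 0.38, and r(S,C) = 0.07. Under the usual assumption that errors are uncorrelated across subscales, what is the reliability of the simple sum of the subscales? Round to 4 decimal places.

Var(A+B+S+C) = 16.6² + 10.4² + 22.5² + 15.7² + 2·[16.6·10.4·0.29 + 16.6·22.5·0.22 + 16.6·15.7·0.55 + 10.4·22.5·0.35 + 10.4·15.7·0.38 + 22.5·15.7·0.07] = 1136.46 + 888.501 = 2024.96.
With uncorrelated errors the cross-covariances are all true-score covariance, so they carry over unchanged; only the diagonal terms shrink to ρᵢσᵢ².
True-score variance = [16.6²·0.78 + 10.4²·0.69 + 22.5²·0.69 + 15.7²·0.70] + 888.501 = 811.423 + 888.501 = 1699.92.
Reliability = 1699.92 / 2024.96 = 0.8395.

0.8395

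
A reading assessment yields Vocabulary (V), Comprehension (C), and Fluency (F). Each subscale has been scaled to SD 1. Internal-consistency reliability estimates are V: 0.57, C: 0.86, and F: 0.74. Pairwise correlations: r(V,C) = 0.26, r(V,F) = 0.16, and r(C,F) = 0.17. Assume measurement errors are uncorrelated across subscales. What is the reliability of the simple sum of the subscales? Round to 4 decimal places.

Var(V+C+F) = 3 + 2·[0.26 + 0.16 + 0.17] = 3 + 1.18 = 4.18.
With uncorrelated errors the cross-covariances are all true-score covariance, so they carry over unchanged; only the diagonal terms shrink to ρᵢσᵢ².
True-score variance = [0.57 + 0.86 + 0.74] + 1.18 = 2.17 + 1.18 = 3.35.
Reliability = 3.35 / 4.18 = 0.8014.

0.8014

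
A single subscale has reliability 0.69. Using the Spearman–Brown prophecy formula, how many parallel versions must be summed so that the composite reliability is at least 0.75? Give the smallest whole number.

k ≥ ρ*(1−ρ₁)/(ρ₁(1−ρ*)) = 0.75·0.31 / (0.69·0.25) = 1.348.
Smallest integer k = 2.

2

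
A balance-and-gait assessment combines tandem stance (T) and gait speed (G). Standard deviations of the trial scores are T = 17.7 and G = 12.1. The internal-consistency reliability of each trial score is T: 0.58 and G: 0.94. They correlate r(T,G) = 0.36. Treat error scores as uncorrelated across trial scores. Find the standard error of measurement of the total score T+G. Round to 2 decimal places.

11.85

Var(total) = 459.7 + 154.202 = 613.902.
True-score variance = 319.334 + 154.202 = 473.536, so reliability = 0.7714.
Error variance = 613.902 − 473.536 = 140.366; SEM = √140.366 = 11.85.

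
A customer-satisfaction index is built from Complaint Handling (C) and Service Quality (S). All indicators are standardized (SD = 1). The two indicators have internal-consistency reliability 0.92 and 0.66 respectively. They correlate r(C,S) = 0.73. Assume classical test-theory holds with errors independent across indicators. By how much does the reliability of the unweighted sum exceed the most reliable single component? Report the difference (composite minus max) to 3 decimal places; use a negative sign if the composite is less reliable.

Var(sum) = 2 + 1.46 = 3.46; true-score variance = 1.58 + 1.46 = 3.04; composite reliability = 0.8786.
Max component reliability = 0.9200.
Difference = 0.8786 − 0.9200 = -0.041.

-0.041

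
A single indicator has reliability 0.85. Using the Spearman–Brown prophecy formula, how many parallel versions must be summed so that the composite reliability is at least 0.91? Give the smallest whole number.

k ≥ ρ*(1−ρ₁)/(ρ₁(1−ρ*)) = 0.91·0.15 / (0.85·0.09) = 1.784.
Smallest integer k = 2.

2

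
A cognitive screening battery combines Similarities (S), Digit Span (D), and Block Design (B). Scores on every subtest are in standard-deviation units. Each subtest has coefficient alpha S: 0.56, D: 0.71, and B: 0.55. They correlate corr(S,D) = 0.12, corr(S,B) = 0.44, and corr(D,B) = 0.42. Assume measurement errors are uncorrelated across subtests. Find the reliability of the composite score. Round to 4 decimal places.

Var(S+D+B) = 3 + 2·[0.12 + 0.44 + 0.42] = 3 + 1.96 = 4.96.
With uncorrelated errors the cross-covariances are all true-score covariance, so they carry over unchanged; only the diagonal terms shrink to ρᵢσᵢ².
True-score variance = [0.56 + 0.71 + 0.55] + 1.96 = 1.82 + 1.96 = 3.78.
Reliability = 3.78 / 4.96 = 0.7621.

0.7621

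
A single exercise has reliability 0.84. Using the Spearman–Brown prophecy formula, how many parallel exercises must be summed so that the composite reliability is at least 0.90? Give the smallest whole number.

k ≥ ρ*(1−ρ₁)/(ρ₁(1−ρ*)) = 0.90·0.16 / (0.84·0.10) = 1.714.
Smallest integer k = 2.

2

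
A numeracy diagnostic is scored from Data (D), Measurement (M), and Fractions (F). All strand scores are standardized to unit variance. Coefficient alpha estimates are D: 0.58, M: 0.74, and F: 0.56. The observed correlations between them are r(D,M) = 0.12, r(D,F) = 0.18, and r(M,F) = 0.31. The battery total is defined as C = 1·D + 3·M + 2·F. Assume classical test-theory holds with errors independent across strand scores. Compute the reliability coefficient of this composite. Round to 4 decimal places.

Var(C) = 1 + 3² + 2² + 2·[3·0.12 + 2·0.18 + 6·0.31] = 14 + 5.16 = 19.16.
Under uncorrelated errors the observed covariances equal the true-score covariances, so only the own-variance terms attenuate.
True-score variance = [0.58 + 3²·0.74 + 2²·0.56] + 5.16 = 9.48 + 5.16 = 14.64.
Reliability = 14.64 / 19.16 = 0.7641.

0.7641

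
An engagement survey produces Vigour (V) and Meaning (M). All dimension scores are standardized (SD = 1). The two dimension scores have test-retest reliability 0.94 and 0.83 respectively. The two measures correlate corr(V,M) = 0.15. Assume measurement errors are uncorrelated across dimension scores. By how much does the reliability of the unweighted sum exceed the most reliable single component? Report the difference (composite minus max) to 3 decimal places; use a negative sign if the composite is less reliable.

Var(sum) = 2 + 0.3 = 2.3; true-score variance = 1.77 + 0.3 = 2.07; composite reliability = 0.9000.
Max component reliability = 0.9400.
Difference = 0.9000 − 0.9400 = -0.040.

-0.040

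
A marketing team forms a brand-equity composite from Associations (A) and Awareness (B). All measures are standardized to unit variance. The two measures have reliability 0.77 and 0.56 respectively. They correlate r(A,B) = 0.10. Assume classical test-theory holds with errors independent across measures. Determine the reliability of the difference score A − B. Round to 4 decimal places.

0.6278

Var(A−B) = 1 + 1 − 2·0.10 = 2 − 0.2 = 1.8.
Under uncorrelated errors the observed covariances equal the true-score covariances, so only the own-variance terms attenuate.
True-score variance = [0.77 + 0.56] − 0.2 = 1.33 − 0.2 = 1.13.
Reliability = 1.13 / 1.8 = 0.6278.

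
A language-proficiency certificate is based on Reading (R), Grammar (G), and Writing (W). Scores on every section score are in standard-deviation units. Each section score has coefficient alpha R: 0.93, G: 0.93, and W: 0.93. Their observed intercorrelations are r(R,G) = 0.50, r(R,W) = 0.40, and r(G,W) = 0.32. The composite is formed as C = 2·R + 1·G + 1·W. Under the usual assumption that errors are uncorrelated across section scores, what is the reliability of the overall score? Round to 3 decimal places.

Var(C) = 2² + 1 + 1 + 2·[2·0.50 + 2·0.40 + 0.32] = 6 + 4.24 = 10.24.
Under uncorrelated errors the observed covariances equal the true-score covariances, so only the own-variance terms attenuate.
True-score variance = [2²·0.93 + 0.93 + 0.93] + 4.24 = 5.58 + 4.24 = 9.82.
Reliability = 9.82 / 10.24 = 0.959.

0.959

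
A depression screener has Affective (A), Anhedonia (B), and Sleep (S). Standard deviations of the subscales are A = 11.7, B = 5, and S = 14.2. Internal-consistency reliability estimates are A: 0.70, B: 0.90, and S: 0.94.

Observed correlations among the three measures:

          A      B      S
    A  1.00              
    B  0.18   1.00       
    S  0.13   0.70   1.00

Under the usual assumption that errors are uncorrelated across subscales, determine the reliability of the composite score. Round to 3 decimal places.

Var(A+B+S) = 11.7² + 5² + 14.2² + 2·[11.7·5·0.18 + 11.7·14.2·0.13 + 5·14.2·0.70] = 363.53 + 163.656 = 527.186.
Under uncorrelated errors the observed covariances equal the true-score covariances, so only the own-variance terms attenuate.
True-score variance = [11.7²·0.70 + 5²·0.90 + 14.2²·0.94] + 163.656 = 307.865 + 163.656 = 471.521.
Reliability = 471.521 / 527.186 = 0.894.

0.894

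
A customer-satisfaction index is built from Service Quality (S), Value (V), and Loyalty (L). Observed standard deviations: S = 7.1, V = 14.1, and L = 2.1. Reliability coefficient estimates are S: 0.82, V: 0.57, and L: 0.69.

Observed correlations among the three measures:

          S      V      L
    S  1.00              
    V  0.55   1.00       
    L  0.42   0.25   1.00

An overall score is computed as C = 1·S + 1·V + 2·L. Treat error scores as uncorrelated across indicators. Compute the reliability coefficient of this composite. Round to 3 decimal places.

0.768

Var(C) = 7.1² + 14.1² + 2²·2.1² + 2·[7.1·14.1·0.55 + 2·7.1·2.1·0.42 + 2·14.1·2.1·0.25] = 266.86 + 164.78 = 431.64.
With uncorrelated errors the cross-covariances are all true-score covariance, so they carry over unchanged; only the diagonal terms shrink to ρᵢσᵢ².
True-score variance = [7.1²·0.82 + 14.1²·0.57 + 2²·2.1²·0.69] + 164.78 = 166.829 + 164.78 = 331.609.
Reliability = 331.609 / 431.64 = 0.768.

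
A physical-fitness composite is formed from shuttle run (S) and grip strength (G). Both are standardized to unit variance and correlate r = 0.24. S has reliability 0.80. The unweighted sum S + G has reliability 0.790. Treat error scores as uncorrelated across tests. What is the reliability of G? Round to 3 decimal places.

Var(S+G) = 2 + 2·0.24 = 2.480.
True-score variance = ρ_S + ρ_G + 2·0.24, so 0.790 = (0.80 + ρ_G + 0.48) / 2.480.
ρ_G = 0.790·2.480 − 0.80 − 0.48 = 0.679.

0.679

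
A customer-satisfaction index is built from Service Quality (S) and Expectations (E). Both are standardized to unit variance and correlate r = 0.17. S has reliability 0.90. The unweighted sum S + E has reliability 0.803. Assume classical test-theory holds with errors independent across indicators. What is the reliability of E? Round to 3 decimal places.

Var(S+E) = 2 + 2·0.17 = 2.340.
True-score variance = ρ_S + ρ_E + 2·0.17, so 0.803 = (0.90 + ρ_E + 0.34) / 2.340.
ρ_E = 0.803·2.340 − 0.90 − 0.34 = 0.639.

0.639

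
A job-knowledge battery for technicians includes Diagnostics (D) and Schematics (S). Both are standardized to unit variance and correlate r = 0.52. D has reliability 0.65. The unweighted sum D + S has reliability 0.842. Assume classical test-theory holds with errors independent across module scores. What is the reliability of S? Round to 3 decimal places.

Var(D+S) = 2 + 2·0.52 = 3.040.
True-score variance = ρ_D + ρ_S + 2·0.52, so 0.842 = (0.65 + ρ_S + 1.04) / 3.040.
ρ_S = 0.842·3.040 − 0.65 − 1.04 = 0.870.

0.870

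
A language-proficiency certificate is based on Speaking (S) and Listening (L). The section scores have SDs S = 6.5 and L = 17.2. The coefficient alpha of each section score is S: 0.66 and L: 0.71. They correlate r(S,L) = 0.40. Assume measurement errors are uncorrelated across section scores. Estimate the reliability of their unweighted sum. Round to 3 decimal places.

0.766

Var(S+L) = 6.5² + 17.2² + 2·[6.5·17.2·0.40] = 338.09 + 89.44 = 427.53.
Under uncorrelated errors the observed covariances equal the true-score covariances, so only the own-variance terms attenuate.
True-score variance = [6.5²·0.66 + 17.2²·0.71] + 89.44 = 237.931 + 89.44 = 327.371.
Reliability = 327.371 / 427.53 = 0.766.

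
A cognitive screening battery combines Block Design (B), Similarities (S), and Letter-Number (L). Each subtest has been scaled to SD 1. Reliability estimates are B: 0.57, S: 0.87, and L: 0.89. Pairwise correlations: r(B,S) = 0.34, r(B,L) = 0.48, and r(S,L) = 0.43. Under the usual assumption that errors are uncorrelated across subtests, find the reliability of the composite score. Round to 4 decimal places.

0.8782

Var(B+S+L) = 3 + 2·[0.34 + 0.48 + 0.43] = 3 + 2.5 = 5.5.
With uncorrelated errors the cross-covariances are all true-score covariance, so they carry over unchanged; only the diagonal terms shrink to ρᵢσᵢ².
True-score variance = [0.57 + 0.87 + 0.89] + 2.5 = 2.33 + 2.5 = 4.83.
Reliability = 4.83 / 5.5 = 0.8782.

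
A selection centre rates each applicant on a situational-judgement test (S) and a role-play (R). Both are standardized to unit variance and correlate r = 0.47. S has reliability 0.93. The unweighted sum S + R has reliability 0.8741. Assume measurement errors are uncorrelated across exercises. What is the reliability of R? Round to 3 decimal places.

Var(S+R) = 2 + 2·0.47 = 2.940.
True-score variance = ρ_S + ρ_R + 2·0.47, so 0.8741 = (0.93 + ρ_R + 0.94) / 2.940.
ρ_R = 0.8741·2.940 − 0.93 − 0.94 = 0.700.

0.700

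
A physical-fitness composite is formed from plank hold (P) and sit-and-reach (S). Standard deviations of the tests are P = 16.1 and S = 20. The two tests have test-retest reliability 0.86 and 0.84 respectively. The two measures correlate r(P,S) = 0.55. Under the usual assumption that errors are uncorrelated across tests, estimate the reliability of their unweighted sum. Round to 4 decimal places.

Var(P+S) = 16.1² + 20² + 2·[16.1·20·0.55] = 659.21 + 354.2 = 1013.41.
Because errors are independent across components, Cov(Tᵢ,Tⱼ) = Cov(Xᵢ,Xⱼ); the off-diagonal part of the true-score variance is the same as above.
True-score variance = [16.1²·0.86 + 20²·0.84] + 354.2 = 558.921 + 354.2 = 913.121.
Reliability = 913.121 / 1013.41 = 0.9010.

0.9010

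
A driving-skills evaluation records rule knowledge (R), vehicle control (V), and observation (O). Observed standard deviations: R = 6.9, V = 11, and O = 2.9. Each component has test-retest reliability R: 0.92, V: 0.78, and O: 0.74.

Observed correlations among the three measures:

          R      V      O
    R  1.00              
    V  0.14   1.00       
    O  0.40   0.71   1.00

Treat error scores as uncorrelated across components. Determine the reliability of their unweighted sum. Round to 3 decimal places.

Var(R+V+O) = 6.9² + 11² + 2.9² + 2·[6.9·11·0.14 + 6.9·2.9·0.40 + 11·2.9·0.71] = 177.02 + 82.558 = 259.578.
Under uncorrelated errors the observed covariances equal the true-score covariances, so only the own-variance terms attenuate.
True-score variance = [6.9²·0.92 + 11²·0.78 + 2.9²·0.74] + 82.558 = 144.405 + 82.558 = 226.963.
Reliability = 226.963 / 259.578 = 0.874.

0.874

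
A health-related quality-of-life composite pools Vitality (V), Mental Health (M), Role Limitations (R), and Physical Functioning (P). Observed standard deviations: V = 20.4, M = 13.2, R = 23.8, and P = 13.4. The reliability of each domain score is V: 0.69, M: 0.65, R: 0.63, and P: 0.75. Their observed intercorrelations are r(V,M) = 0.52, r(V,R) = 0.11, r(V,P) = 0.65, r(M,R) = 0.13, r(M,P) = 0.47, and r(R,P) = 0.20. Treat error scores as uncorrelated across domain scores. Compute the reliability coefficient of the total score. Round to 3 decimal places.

0.819

Var(V+M+R+P) = 20.4² + 13.2² + 23.8² + 13.4² + 2·[20.4·13.2·0.52 + 20.4·23.8·0.11 + 20.4·13.4·0.65 + 13.2·23.8·0.13 + 13.2·13.4·0.47 + 23.8·13.4·0.20] = 1336.4 + 1117.75 = 2454.15.
With uncorrelated errors the cross-covariances are all true-score covariance, so they carry over unchanged; only the diagonal terms shrink to ρᵢσᵢ².
True-score variance = [20.4²·0.69 + 13.2²·0.65 + 23.8²·0.63 + 13.4²·0.75] + 1117.75 = 891.934 + 1117.75 = 2009.68.
Reliability = 2009.68 / 2454.15 = 0.819.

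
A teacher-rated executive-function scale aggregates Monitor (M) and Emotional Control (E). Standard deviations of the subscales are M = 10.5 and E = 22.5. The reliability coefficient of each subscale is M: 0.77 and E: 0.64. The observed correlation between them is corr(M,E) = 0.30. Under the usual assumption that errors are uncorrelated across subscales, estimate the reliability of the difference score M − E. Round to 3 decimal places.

Var(M−E) = 10.5² + 22.5² − 2·10.5·22.5·0.30 = 616.5 − 141.75 = 474.75.
Because errors are independent across components, Cov(Tᵢ,Tⱼ) = Cov(Xᵢ,Xⱼ); the off-diagonal part of the true-score variance is the same as above.
True-score variance = [10.5²·0.77 + 22.5²·0.64] − 141.75 = 408.892 − 141.75 = 267.142.
Reliability = 267.142 / 474.75 = 0.563.

0.563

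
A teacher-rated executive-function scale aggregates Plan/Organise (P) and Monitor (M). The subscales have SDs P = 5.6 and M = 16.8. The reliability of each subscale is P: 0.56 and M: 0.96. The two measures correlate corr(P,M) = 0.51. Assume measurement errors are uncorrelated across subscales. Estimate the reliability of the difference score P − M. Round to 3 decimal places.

0.885

Var(P−M) = 5.6² + 16.8² − 2·5.6·16.8·0.51 = 313.6 − 95.9616 = 217.638.
With uncorrelated errors the cross-covariances are all true-score covariance, so they carry over unchanged; only the diagonal terms shrink to ρᵢσᵢ².
True-score variance = [5.6²·0.56 + 16.8²·0.96] − 95.9616 = 288.512 − 95.9616 = 192.55.
Reliability = 192.55 / 217.638 = 0.885.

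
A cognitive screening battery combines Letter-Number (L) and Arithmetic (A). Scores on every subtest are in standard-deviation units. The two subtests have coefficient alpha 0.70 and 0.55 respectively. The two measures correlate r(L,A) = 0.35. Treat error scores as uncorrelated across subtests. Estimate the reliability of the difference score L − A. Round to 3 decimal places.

0.423

Var(L−A) = 1 + 1 − 2·0.35 = 2 − 0.7 = 1.3.
With uncorrelated errors the cross-covariances are all true-score covariance, so they carry over unchanged; only the diagonal terms shrink to ρᵢσᵢ².
True-score variance = [0.70 + 0.55] − 0.7 = 1.25 − 0.7 = 0.55.
Reliability = 0.55 / 1.3 = 0.423.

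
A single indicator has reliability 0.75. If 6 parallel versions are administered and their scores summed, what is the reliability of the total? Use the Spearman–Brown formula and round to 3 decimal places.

0.947

ρ_k = kρ / (1 + (k−1)ρ) = 6·0.75 / (1 + 5·0.75) = 4.500 / 4.750 = 0.947.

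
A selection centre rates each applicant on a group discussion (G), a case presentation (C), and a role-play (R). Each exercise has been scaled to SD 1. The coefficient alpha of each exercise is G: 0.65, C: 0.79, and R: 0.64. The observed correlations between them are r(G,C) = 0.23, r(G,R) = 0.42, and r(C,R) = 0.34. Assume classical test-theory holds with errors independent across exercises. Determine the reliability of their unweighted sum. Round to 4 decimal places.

0.8153

Var(G+C+R) = 3 + 2·[0.23 + 0.42 + 0.34] = 3 + 1.98 = 4.98.
With uncorrelated errors the cross-covariances are all true-score covariance, so they carry over unchanged; only the diagonal terms shrink to ρᵢσᵢ².
True-score variance = [0.65 + 0.79 + 0.64] + 1.98 = 2.08 + 1.98 = 4.06.
Reliability = 4.06 / 4.98 = 0.8153.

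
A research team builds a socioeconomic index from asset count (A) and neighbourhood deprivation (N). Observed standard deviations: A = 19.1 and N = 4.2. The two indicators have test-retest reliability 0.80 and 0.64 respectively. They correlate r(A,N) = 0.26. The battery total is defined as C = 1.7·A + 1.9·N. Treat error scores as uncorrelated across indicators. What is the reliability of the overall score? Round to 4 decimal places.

Var(C) = 1.7²·19.1² + 1.9²·4.2² + 2·[3.23·19.1·4.2·0.26] = 1117.98 + 134.738 = 1252.72.
Under uncorrelated errors the observed covariances equal the true-score covariances, so only the own-variance terms attenuate.
True-score variance = [1.7²·19.1²·0.80 + 1.9²·4.2²·0.64] + 134.738 = 884.196 + 134.738 = 1018.93.
Reliability = 1018.93 / 1252.72 = 0.8134.

0.8134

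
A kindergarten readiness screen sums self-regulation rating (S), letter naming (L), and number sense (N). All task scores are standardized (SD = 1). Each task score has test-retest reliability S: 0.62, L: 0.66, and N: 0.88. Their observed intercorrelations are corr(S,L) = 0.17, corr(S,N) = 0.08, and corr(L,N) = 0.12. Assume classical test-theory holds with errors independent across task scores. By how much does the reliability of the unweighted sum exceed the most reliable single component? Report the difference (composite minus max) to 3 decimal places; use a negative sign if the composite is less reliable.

-0.105

Var(sum) = 3 + 0.74 = 3.74; true-score variance = 2.16 + 0.74 = 2.9; composite reliability = 0.7754.
Max component reliability = 0.8800.
Difference = 0.7754 − 0.8800 = -0.105.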